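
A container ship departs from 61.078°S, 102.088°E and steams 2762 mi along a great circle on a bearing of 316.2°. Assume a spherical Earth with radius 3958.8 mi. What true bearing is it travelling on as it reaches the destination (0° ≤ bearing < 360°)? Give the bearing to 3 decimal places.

final bearing 338.032°

δ = 2762/3958.8 = 0.697686 rad (39.9745°).
With φ₁ = -61.078° = -1.066012 rad and θ = 316.2° = 5.518731 rad:
sin φ₂ = sin φ₁ cos δ + cos φ₁ sin δ cos θ = (-0.875279)(0.766331) + (0.483619)(0.642446)(0.721760) = -0.446503
φ₂ = asin(-0.446503) = -0.462853 rad = -26.520°.
Then Δλ = atan2(-0.215048, 0.375516) = -0.520084 rad, from sin θ sin δ cos φ₁ over cos δ − sin φ₁ sin φ₂.
λ₂ = λ₁ + Δλ = 72.289°.
The forward bearing on arrival equals the back-azimuth from the destination plus 180°.
Back-azimuth from P₂ (-26.520°, 72.289°) to P₁ (-61.078°, 102.088°), with Δλ' = λ₁ − λ₂ = 29.799°: atan2( sin Δλ' cos φ₁ , cos φ₂ sin φ₁ − sin φ₂ cos φ₁ cos Δλ' ) = 158.032°.
Final bearing = (158.032° + 180°) mod 360° = 338.032°.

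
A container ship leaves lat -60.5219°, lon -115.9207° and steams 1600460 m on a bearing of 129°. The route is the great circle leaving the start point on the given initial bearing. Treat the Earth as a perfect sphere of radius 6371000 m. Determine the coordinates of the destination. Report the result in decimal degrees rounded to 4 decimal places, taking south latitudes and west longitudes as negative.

latitude -66.9552°, longitude -86.3499°

Angular distance δ = d/R = 1600460 / 6371000 = 0.251210 rad.
With φ₁ = -60.5219° = -1.056306 rad and θ = 129° = 2.251475 rad:
Destination latitude: φ₂ = arcsin( sin φ₁ cos δ + cos φ₁ sin δ cos θ ) = arcsin(-0.920199) = -66.9552°.
For the longitude increment, Δλ = atan2( sin θ sin δ cos φ₁, cos δ − sin φ₁ sin φ₂ ) = atan2(0.095062, 0.167538) = 29.5708°.
λ₂ = -115.9207° + 29.5708° = -86.3499°.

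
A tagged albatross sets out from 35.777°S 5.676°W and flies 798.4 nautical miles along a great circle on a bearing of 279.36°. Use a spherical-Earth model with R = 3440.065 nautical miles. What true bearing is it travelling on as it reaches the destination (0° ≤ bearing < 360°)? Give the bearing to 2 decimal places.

final bearing 288.18°

δ = 798.4/3440.065 = 0.232089 rad (13.2977°).
With φ₁ = -35.777° = -0.624426 rad and θ = 279.36° = 4.875752 rad:
Destination latitude: φ₂ = arcsin( sin φ₁ cos δ + cos φ₁ sin δ cos θ ) = arcsin(-0.538608) = -32.589°.
Δλ = atan2( sin θ sin δ cos φ₁ , cos δ − sin φ₁ sin φ₂ ) = atan2(-0.184123, 0.658301) = -0.272725 rad = -15.626°.
Hence λ₂ = -5.676° + -15.626° = -21.302°.
The forward bearing on arrival equals the back-azimuth from the destination plus 180°.
Back-azimuth from P₂ (-32.59°, -21.30°) to P₁ (-35.78°, -5.68°), with Δλ' = λ₁ − λ₂ = 15.63°: atan2( sin Δλ' cos φ₁ , cos φ₂ sin φ₁ − sin φ₂ cos φ₁ cos Δλ' ) = 108.18°.
Final bearing = (108.18° + 180°) mod 360° = 288.18°.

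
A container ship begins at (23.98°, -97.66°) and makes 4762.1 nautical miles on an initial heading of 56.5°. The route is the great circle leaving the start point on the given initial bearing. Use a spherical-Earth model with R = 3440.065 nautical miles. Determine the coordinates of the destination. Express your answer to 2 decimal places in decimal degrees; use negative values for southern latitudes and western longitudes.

The arc subtends δ = 4762.1/3440.065 = 1.384305 rad at the centre.
With φ₁ = 23.98° = 0.418530 rad and θ = 56.5° = 0.986111 rad:
Applying the spherical law of cosines for sides, sin φ₂ = sin φ₁ cos δ + cos φ₁ sin δ cos θ = 0.570908, so φ₂ = 34.81°.
Δλ = atan2( sin θ sin δ cos φ₁ , cos δ − sin φ₁ sin φ₂ ) = atan2(0.748700, -0.046615) = 1.632978 rad = 93.56°.
Hence λ₂ = -97.66° + 93.56° = -4.10°.

latitude 34.81°, longitude -4.10°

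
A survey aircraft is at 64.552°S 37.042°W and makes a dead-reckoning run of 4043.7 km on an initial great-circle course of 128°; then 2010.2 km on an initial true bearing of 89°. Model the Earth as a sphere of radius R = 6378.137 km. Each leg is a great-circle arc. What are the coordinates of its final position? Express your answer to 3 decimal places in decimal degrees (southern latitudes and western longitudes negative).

latitude -56.943°, longitude 85.511°

Apply the spherical direct solution leg by leg, carrying full precision between legs.
Leg 1: from (-64.552°, -37.042°), δ = 4043.7/6378.137 = 0.633994 rad, θ = 128° → φ = -62.154°, λ = 50.888°.
Leg 2: from (-62.154°, 50.888°), δ = 2010.2/6378.137 = 0.315170 rad, θ = 89° → φ = -56.943°, λ = 85.511°.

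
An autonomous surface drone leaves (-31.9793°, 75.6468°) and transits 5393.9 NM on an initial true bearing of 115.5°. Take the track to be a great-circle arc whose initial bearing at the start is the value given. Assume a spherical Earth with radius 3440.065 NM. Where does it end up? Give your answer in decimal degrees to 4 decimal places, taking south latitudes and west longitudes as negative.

Central angle δ = d/R = 1.567965 rad.
Converting: φ₁ = -0.558144 rad, θ = 2.015855 rad.
Applying the spherical law of cosines for sides, sin φ₂ = sin φ₁ cos δ + cos φ₁ sin δ cos θ = -0.366675, so φ₂ = -21.5107°.
For the longitude increment, Δλ = atan2( sin θ sin δ cos φ₁, cos δ − sin φ₁ sin φ₂ ) = atan2(0.765605, -0.191364) = 104.0336°.
Hence λ₂ = 75.6468° + 104.0336° = 179.6804°.

latitude -21.5107°, longitude 179.6804°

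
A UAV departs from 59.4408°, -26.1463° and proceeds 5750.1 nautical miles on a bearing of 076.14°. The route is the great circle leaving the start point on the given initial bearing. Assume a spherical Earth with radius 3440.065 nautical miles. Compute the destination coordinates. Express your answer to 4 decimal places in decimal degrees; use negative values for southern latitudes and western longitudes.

latitude 1.9828°, longitude 78.7165°

Central angle δ = d/R = 1.671509 rad.
With φ₁ = 59.4408° = 1.037438 rad and θ = 76.14° = 1.328894 rad:
Applying the spherical law of cosines for sides, sin φ₂ = sin φ₁ cos δ + cos φ₁ sin δ cos θ = 0.034599, so φ₂ = 1.9828°.
Then Δλ = atan2(0.491124, -0.130336) = 1.830201 rad, from sin θ sin δ cos φ₁ over cos δ − sin φ₁ sin φ₂.
Hence λ₂ = -26.1463° + 104.8628° = 78.7165°.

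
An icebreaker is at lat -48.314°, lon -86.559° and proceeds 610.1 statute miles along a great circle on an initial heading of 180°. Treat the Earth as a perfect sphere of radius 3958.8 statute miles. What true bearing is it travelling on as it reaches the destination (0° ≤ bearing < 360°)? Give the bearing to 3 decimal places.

Angular distance δ = d/R = 610.1 / 3958.8 = 0.154112 rad.
Converting: φ₁ = -0.843238 rad, θ = 3.141593 rad.
sin φ₂ = sin φ₁ cos δ + cos φ₁ sin δ cos θ = (-0.746801)(0.988148) + (0.665048)(0.153503)(-1.000000) = -0.840037
φ₂ = asin(-0.840037) = -0.997351 rad = -57.144°.
Then Δλ = atan2(0.000000, 0.360808) = 0.000000 rad, from sin θ sin δ cos φ₁ over cos δ − sin φ₁ sin φ₂.
λ₂ = λ₁ + Δλ = -86.559°.
The forward bearing on arrival equals the back-azimuth from the destination plus 180°.
Back-azimuth from P₂ (-57.144°, -86.559°) to P₁ (-48.314°, -86.559°), with Δλ' = λ₁ − λ₂ = 0.000°: atan2( sin Δλ' cos φ₁ , cos φ₂ sin φ₁ − sin φ₂ cos φ₁ cos Δλ' ) = 0.000°.
Final bearing = (0.000° + 180°) mod 360° = 180.000°.

final bearing 180.000°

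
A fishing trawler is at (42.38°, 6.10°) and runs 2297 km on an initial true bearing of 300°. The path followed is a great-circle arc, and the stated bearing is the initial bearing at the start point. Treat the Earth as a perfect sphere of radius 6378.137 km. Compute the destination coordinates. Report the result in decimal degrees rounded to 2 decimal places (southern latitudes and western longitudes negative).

Angular distance δ = d/R = 2297 / 6378.137 = 0.360137 rad.
With φ₁ = 42.38° = 0.739671 rad and θ = 300° = 5.235988 rad:
sin φ₂ = sin φ₁ cos δ + cos φ₁ sin δ cos θ = (0.674045)(0.935849) + (0.738691)(0.352402)(0.500000) = 0.760962
φ₂ = asin(0.760962) = 0.864794 rad = 49.55°.
For the longitude increment, Δλ = atan2( sin θ sin δ cos φ₁, cos δ − sin φ₁ sin φ₂ ) = atan2(-0.225440, 0.422927) = -28.06°.
λ₂ = 6.10° + -28.06° = -21.96°.

latitude 49.55°, longitude -21.96°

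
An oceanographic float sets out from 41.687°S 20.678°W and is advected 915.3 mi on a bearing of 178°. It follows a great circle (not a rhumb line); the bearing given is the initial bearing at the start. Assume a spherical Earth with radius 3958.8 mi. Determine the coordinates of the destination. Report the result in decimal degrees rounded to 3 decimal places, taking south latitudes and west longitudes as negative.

latitude -54.924°, longitude -19.881°

Central angle δ = d/R = 0.231206 rad.
Start latitude φ₁ = -0.727575 rad; initial bearing θ = 3.106686 rad.
sin φ₂ = sin φ₁ cos δ + cos φ₁ sin δ cos θ = (-0.665061)(0.973391) + (0.746789)(0.229152)(-0.999391) = -0.818388
φ₂ = asin(-0.818388) = -0.958600 rad = -54.924°.
Δλ = atan2( sin θ sin δ cos φ₁ , cos δ − sin φ₁ sin φ₂ ) = atan2(0.005972, 0.429113) = 0.013917 rad = 0.797°.
Hence λ₂ = -20.678° + 0.797° = -19.881°.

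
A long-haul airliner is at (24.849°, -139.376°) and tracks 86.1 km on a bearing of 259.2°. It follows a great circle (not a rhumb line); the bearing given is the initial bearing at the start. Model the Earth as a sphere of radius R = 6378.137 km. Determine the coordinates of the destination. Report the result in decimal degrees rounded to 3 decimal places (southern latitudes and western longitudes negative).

latitude 24.702°, longitude -140.212°

δ = 86.1/6378.137 = 0.013499 rad (0.7734°).
Converting: φ₁ = 0.433697 rad, θ = 4.523893 rad.
Applying the spherical law of cosines for sides, sin φ₂ = sin φ₁ cos δ + cos φ₁ sin δ cos θ = 0.417895, so φ₂ = 24.702°.
For the longitude increment, Δλ = atan2( sin θ sin δ cos φ₁, cos δ − sin φ₁ sin φ₂ ) = atan2(-0.012032, 0.824298) = -0.836°.
Hence λ₂ = -139.376° + -0.836° = -140.212°.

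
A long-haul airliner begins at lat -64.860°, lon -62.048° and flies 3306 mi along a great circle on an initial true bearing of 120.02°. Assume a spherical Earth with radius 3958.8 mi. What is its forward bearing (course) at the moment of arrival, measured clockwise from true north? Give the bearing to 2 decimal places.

final bearing 34.84°

Angular distance δ = d/R = 3306 / 3958.8 = 0.835102 rad.
Start latitude φ₁ = -1.132021 rad; initial bearing θ = 2.094744 rad.
Destination latitude: φ₂ = arcsin( sin φ₁ cos δ + cos φ₁ sin δ cos θ ) = arcsin(-0.765103) = -49.916°.
For the longitude increment, Δλ = atan2( sin θ sin δ cos φ₁, cos δ − sin φ₁ sin φ₂ ) = atan2(0.272704, -0.021524) = 94.513°.
λ₂ = λ₁ + Δλ = 32.465°.
The forward bearing on arrival equals the back-azimuth from the destination plus 180°.
Back-azimuth from P₂ (-49.92°, 32.46°) to P₁ (-64.86°, -62.05°), with Δλ' = λ₁ − λ₂ = -94.51°: atan2( sin Δλ' cos φ₁ , cos φ₂ sin φ₁ − sin φ₂ cos φ₁ cos Δλ' ) = 214.84°.
Final bearing = (214.84° + 180°) mod 360° = 34.84°.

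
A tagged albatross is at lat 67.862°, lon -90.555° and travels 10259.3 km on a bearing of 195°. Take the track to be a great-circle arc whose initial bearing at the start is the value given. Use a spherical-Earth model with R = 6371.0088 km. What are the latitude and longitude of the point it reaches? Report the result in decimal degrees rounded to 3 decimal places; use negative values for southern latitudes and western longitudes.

Central angle δ = d/R = 1.610310 rad.
Start latitude φ₁ = 1.184415 rad; initial bearing θ = 3.403392 rad.
sin φ₂ = sin φ₁ cos δ + cos φ₁ sin δ cos θ = (0.926279)(-0.039504) + (0.376839)(0.999219)(-0.965926) = -0.400305
φ₂ = asin(-0.400305) = -0.411850 rad = -23.597°.
Δλ = atan2( sin θ sin δ cos φ₁ , cos δ − sin φ₁ sin φ₂ ) = atan2(-0.097457, 0.331291) = -0.286103 rad = -16.392°.
λ₂ = -90.555° + -16.392° = -106.947°.

latitude -23.597°, longitude -106.947°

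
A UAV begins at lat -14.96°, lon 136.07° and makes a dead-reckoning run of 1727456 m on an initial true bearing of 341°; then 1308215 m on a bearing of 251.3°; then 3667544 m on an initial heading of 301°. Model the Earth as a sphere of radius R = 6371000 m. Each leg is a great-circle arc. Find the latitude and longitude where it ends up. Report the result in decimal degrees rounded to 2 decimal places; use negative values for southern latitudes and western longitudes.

Apply the spherical direct solution leg by leg, carrying full precision between legs.
Leg 1: from (-14.96°, 136.07°), δ = 1727456/6371000 = 0.271144 rad, θ = 341° → φ = -0.23°, λ = 131.07°.
Leg 2: from (-0.23°, 131.07°), δ = 1308215/6371000 = 0.205339 rad, θ = 251.3° → φ = -3.98°, λ = 119.90°.
Leg 3: from (-3.98°, 119.90°), δ = 3667544/6371000 = 0.575662 rad, θ = 301° → φ = 12.80°, λ = 91.32°.

latitude 12.80°, longitude 91.32°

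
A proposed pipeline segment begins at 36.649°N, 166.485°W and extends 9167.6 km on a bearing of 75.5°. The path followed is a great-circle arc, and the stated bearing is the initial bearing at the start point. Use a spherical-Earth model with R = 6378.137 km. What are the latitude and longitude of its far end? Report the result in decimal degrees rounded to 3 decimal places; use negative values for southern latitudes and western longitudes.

latitude 16.172°, longitude -74.016°

The arc subtends δ = 9167.6/6378.137 = 1.437348 rad at the centre.
Start latitude φ₁ = 0.639646 rad; initial bearing θ = 1.317724 rad.
Applying the spherical law of cosines for sides, sin φ₂ = sin φ₁ cos δ + cos φ₁ sin δ cos θ = 0.278516, so φ₂ = 16.172°.
Then Δλ = atan2(0.769846, -0.033197) = 1.613891 rad, from sin θ sin δ cos φ₁ over cos δ − sin φ₁ sin φ₂.
λ₂ = λ₁ + Δλ = -74.016°.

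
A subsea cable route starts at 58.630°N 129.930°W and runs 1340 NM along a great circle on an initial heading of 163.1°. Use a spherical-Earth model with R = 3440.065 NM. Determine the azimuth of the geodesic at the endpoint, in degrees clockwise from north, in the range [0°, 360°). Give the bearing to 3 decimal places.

Angular distance δ = d/R = 1340 / 3440.065 = 0.389528 rad.
With φ₁ = 58.630° = 1.023287 rad and θ = 163.1° = 2.846632 rad:
Destination latitude: φ₂ = arcsin( sin φ₁ cos δ + cos φ₁ sin δ cos θ ) = arcsin(0.600715) = 36.921°.
For the longitude increment, Δλ = atan2( sin θ sin δ cos φ₁, cos δ − sin φ₁ sin φ₂ ) = atan2(0.057467, 0.412184) = 7.937°.
λ₂ = -129.930° + 7.937° = -121.993°.
The forward bearing on arrival equals the back-azimuth from the destination plus 180°.
Back-azimuth from P₂ (36.921°, -121.993°) to P₁ (58.630°, -129.930°), with Δλ' = λ₁ − λ₂ = -7.937°: atan2( sin Δλ' cos φ₁ , cos φ₂ sin φ₁ − sin φ₂ cos φ₁ cos Δλ' ) = 349.089°.
Final bearing = (349.089° + 180°) mod 360° = 169.089°.

final bearing 169.089°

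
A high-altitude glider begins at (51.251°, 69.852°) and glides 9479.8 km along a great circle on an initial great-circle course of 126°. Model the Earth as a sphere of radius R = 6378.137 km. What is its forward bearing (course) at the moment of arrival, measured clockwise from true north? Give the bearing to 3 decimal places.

δ = 9479.8/6378.137 = 1.486296 rad (85.1585°).
With φ₁ = 51.251° = 0.894499 rad and θ = 126° = 2.199115 rad:
Applying the spherical law of cosines for sides, sin φ₂ = sin φ₁ cos δ + cos φ₁ sin δ cos θ = -0.300765, so φ₂ = -17.504°.
For the longitude increment, Δλ = atan2( sin θ sin δ cos φ₁, cos δ − sin φ₁ sin φ₂ ) = atan2(0.504565, 0.318965) = 57.701°.
λ₂ = λ₁ + Δλ = 127.553°.
The forward bearing on arrival equals the back-azimuth from the destination plus 180°.
Back-azimuth from P₂ (-17.504°, 127.553°) to P₁ (51.251°, 69.852°), with Δλ' = λ₁ − λ₂ = -57.701°: atan2( sin Δλ' cos φ₁ , cos φ₂ sin φ₁ − sin φ₂ cos φ₁ cos Δλ' ) = 327.930°.
Final bearing = (327.930° + 180°) mod 360° = 147.930°.

final bearing 147.930°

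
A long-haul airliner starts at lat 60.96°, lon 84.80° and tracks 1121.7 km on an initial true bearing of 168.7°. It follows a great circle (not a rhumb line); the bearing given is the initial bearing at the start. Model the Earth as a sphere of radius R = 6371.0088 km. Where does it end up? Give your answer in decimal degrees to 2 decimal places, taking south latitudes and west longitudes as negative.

latitude 51.02°, longitude 87.93°

Central angle δ = d/R = 0.176063 rad.
Converting: φ₁ = 1.063953 rad, θ = 2.944370 rad.
Destination latitude: φ₂ = arcsin( sin φ₁ cos δ + cos φ₁ sin δ cos θ ) = arcsin(0.777390) = 51.02°.
Then Δλ = atan2(0.016660, 0.304884) = 0.054590 rad, from sin θ sin δ cos φ₁ over cos δ − sin φ₁ sin φ₂.
λ₂ = 84.80° + 3.13° = 87.93°.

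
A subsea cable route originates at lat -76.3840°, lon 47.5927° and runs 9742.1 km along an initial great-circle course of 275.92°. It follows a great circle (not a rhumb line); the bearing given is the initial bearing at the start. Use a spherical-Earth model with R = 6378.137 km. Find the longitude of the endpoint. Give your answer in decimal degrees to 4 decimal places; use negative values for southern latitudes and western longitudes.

Central angle δ = d/R = 1.527421 rad.
Converting: φ₁ = -1.333152 rad, θ = 4.815712 rad.
Applying the spherical law of cosines for sides, sin φ₂ = sin φ₁ cos δ + cos φ₁ sin δ cos θ = -0.017885, so φ₂ = -1.0248°.
For the longitude increment, Δλ = atan2( sin θ sin δ cos φ₁, cos δ − sin φ₁ sin φ₂ ) = atan2(-0.233938, 0.025979) = -83.6632°.
λ₂ = 47.5927° + -83.6632° = -36.0705°.

longitude -36.0705°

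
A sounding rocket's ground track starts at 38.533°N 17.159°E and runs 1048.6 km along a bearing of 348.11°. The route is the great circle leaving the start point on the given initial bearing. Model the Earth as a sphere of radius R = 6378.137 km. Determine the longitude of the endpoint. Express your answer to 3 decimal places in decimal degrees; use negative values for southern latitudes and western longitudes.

δ = 1048.6/6378.137 = 0.164405 rad (9.4197°).
Start latitude φ₁ = 0.672528 rad; initial bearing θ = 6.075666 rad.
Applying the spherical law of cosines for sides, sin φ₂ = sin φ₁ cos δ + cos φ₁ sin δ cos θ = 0.739846, so φ₂ = 47.718°.
For the longitude increment, Δλ = atan2( sin θ sin δ cos φ₁, cos δ − sin φ₁ sin φ₂ ) = atan2(-0.026378, 0.525618) = -2.873°.
Hence λ₂ = 17.159° + -2.873° = 14.286°.

longitude 14.286°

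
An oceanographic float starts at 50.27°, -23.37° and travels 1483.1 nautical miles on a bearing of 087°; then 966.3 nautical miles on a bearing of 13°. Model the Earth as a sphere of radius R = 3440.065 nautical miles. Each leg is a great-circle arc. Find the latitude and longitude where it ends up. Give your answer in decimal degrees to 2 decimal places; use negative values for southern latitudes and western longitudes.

latitude 60.95°, longitude 20.51°

Apply the spherical direct solution leg by leg, carrying full precision between legs.
Leg 1: from (50.27°, -23.37°), δ = 1483.1/3440.065 = 0.431126 rad, θ = 87° → φ = 45.45°, λ = 13.14°.
Leg 2: from (45.45°, 13.14°), δ = 966.3/3440.065 = 0.280896 rad, θ = 13° → φ = 60.95°, λ = 20.51°.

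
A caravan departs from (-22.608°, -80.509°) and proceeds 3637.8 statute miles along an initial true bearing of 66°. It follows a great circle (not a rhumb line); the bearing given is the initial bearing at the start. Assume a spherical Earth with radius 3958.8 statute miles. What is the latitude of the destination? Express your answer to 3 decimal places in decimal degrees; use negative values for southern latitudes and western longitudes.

Central angle δ = d/R = 0.918915 rad.
Converting: φ₁ = -0.394584 rad, θ = 1.151917 rad.
sin φ₂ = sin φ₁ cos δ + cos φ₁ sin δ cos θ = (-0.384424)(0.606683) + (0.923157)(0.794944)(0.406737) = 0.065263
φ₂ = asin(0.065263) = 0.065309 rad = 3.742°.
Then Δλ = atan2(0.670412, 0.631772) = 0.815063 rad, from sin θ sin δ cos φ₁ over cos δ − sin φ₁ sin φ₂.
λ₂ = λ₁ + Δλ = -33.809°.

latitude 3.742°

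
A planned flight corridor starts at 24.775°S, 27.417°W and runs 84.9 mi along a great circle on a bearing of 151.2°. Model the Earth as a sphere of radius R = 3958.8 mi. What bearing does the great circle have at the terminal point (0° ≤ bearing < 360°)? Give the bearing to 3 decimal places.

final bearing 150.919°

Angular distance δ = d/R = 84.9 / 3958.8 = 0.021446 rad.
With φ₁ = -24.775° = -0.432405 rad and θ = 151.2° = 2.638938 rad:
Destination latitude: φ₂ = arcsin( sin φ₁ cos δ + cos φ₁ sin δ cos θ ) = arcsin(-0.436022) = -25.850°.
Δλ = atan2( sin θ sin δ cos φ₁ , cos δ − sin φ₁ sin φ₂ ) = atan2(0.009380, 0.817053) = 0.011480 rad = 0.658°.
λ₂ = λ₁ + Δλ = -26.759°.
The forward bearing on arrival equals the back-azimuth from the destination plus 180°.
Back-azimuth from P₂ (-25.850°, -26.759°) to P₁ (-24.775°, -27.417°), with Δλ' = λ₁ − λ₂ = -0.658°: atan2( sin Δλ' cos φ₁ , cos φ₂ sin φ₁ − sin φ₂ cos φ₁ cos Δλ' ) = 330.919°.
Final bearing = (330.919° + 180°) mod 360° = 150.919°.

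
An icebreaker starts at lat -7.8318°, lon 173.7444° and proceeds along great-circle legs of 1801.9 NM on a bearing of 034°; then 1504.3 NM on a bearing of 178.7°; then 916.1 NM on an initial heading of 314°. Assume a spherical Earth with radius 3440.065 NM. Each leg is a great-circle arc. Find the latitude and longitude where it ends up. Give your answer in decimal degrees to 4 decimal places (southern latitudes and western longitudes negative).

Apply the spherical direct solution leg by leg, carrying full precision between legs.
Leg 1: from (-7.8318°, 173.7444°), δ = 1801.9/3440.065 = 0.523798 rad, θ = 34° → φ = 17.0256°, λ = -169.2472°.
Leg 2: from (17.0256°, -169.2472°), δ = 1504.3/3440.065 = 0.437288 rad, θ = 178.7° → φ = -8.0232°, λ = -168.6912°.
Leg 3: from (-8.0232°, -168.6912°), δ = 916.1/3440.065 = 0.266303 rad, θ = 314° → φ = 2.6576°, λ = -179.6154°.

latitude 2.6576°, longitude -179.6154°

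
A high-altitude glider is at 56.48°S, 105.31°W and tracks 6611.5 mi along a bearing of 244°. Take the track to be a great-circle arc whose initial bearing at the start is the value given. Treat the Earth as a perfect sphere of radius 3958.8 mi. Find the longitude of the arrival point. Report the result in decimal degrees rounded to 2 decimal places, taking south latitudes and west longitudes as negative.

δ = 6611.5/3958.8 = 1.670077 rad (95.6884°).
With φ₁ = -56.48° = -0.985762 rad and θ = 244° = 4.258603 rad:
Destination latitude: φ₂ = arcsin( sin φ₁ cos δ + cos φ₁ sin δ cos θ ) = arcsin(-0.158255) = -9.11°.
Δλ = atan2( sin θ sin δ cos φ₁ , cos δ − sin φ₁ sin φ₂ ) = atan2(-0.493895, -0.231054) = -2.008370 rad = -115.07°.
λ₂ = -105.31° + -115.07° = -220.38°, normalized to (−180°, 180°] → 139.62°.

longitude 139.62°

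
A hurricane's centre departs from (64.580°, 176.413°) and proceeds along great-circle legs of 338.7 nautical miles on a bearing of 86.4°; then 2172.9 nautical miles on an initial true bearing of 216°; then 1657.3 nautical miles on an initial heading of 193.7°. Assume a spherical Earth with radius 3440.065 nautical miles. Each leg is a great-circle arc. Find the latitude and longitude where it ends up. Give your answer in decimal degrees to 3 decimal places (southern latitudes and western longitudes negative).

Apply the spherical direct solution leg by leg, carrying full precision between legs.
Leg 1: from (64.580°, 176.413°), δ = 338.7/3440.065 = 0.098457 rad, θ = 86.4° → φ = 64.351°, λ = -170.488°.
Leg 2: from (64.351°, -170.488°), δ = 2172.9/3440.065 = 0.631645 rad, θ = 216° → φ = 31.383°, λ = 165.524°.
Leg 3: from (31.383°, 165.524°), δ = 1657.3/3440.065 = 0.481764 rad, θ = 193.7° → φ = 4.426°, λ = 159.205°.

latitude 4.426°, longitude 159.205°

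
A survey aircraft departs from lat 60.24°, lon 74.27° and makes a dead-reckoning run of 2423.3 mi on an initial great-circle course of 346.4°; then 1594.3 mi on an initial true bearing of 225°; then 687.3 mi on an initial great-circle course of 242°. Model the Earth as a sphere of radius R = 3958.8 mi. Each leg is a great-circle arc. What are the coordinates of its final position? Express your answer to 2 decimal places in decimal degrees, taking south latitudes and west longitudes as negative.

latitude 54.26°, longitude -94.63°

Apply the spherical direct solution leg by leg, carrying full precision between legs.
Leg 1: from (60.24°, 74.27°), δ = 2423.3/3958.8 = 0.612130 rad, θ = 346.4° → φ = 81.01°, λ = -45.92°.
Leg 2: from (81.01°, -45.92°), δ = 1594.3/3958.8 = 0.402723 rad, θ = 225° → φ = 59.92°, λ = -79.49°.
Leg 3: from (59.92°, -79.49°), δ = 687.3/3958.8 = 0.173613 rad, θ = 242° → φ = 54.26°, λ = -94.63°.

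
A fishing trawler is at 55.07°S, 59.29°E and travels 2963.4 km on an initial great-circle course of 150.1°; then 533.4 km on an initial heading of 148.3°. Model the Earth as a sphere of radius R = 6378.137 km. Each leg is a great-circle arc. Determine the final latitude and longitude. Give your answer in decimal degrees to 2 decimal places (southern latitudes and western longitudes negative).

Apply the spherical direct solution leg by leg, carrying full precision between legs.
Leg 1: from (-55.07°, 59.29°), δ = 2963.4/6378.137 = 0.464618 rad, θ = 150.1° → φ = -72.81°, λ = 108.40°.
Leg 2: from (-72.81°, 108.40°), δ = 533.4/6378.137 = 0.083629 rad, θ = 148.3° → φ = -76.66°, λ = 119.37°.

latitude -76.66°, longitude 119.37°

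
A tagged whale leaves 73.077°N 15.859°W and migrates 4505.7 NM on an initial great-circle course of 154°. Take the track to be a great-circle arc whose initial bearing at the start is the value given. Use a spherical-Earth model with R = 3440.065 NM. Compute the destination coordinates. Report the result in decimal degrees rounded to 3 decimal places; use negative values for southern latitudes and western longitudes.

Angular distance δ = d/R = 4505.7 / 3440.065 = 1.309772 rad.
Converting: φ₁ = 1.275434 rad, θ = 2.687807 rad.
Applying the spherical law of cosines for sides, sin φ₂ = sin φ₁ cos δ + cos φ₁ sin δ cos θ = -0.005869, so φ₂ = -0.336°.
For the longitude increment, Δλ = atan2( sin θ sin δ cos φ₁, cos δ − sin φ₁ sin φ₂ ) = atan2(0.123281, 0.263685) = 25.058°.
Hence λ₂ = -15.859° + 25.058° = 9.199°.

latitude -0.336°, longitude 9.199°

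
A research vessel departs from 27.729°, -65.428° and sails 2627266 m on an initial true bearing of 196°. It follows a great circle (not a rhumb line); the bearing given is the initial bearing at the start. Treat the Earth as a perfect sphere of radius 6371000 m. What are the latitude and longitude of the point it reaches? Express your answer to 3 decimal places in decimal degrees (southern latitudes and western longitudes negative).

latitude 4.891°, longitude -71.794°

δ = 2627266/6371000 = 0.412379 rad (23.6276°).
Converting: φ₁ = 0.483962 rad, θ = 3.420845 rad.
Destination latitude: φ₂ = arcsin( sin φ₁ cos δ + cos φ₁ sin δ cos θ ) = arcsin(0.085265) = 4.891°.
Δλ = atan2( sin θ sin δ cos φ₁ , cos δ − sin φ₁ sin φ₂ ) = atan2(-0.097786, 0.876497) = -0.111105 rad = -6.366°.
Hence λ₂ = -65.428° + -6.366° = -71.794°.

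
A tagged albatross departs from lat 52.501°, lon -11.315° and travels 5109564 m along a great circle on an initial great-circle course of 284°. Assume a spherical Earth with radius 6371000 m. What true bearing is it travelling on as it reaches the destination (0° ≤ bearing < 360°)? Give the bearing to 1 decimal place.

final bearing 231.6°

Central angle δ = d/R = 0.802003 rad.
Start latitude φ₁ = 0.916315 rad; initial bearing θ = 4.956735 rad.
Destination latitude: φ₂ = arcsin( sin φ₁ cos δ + cos φ₁ sin δ cos θ ) = arcsin(0.657451) = 41.106°.
Δλ = atan2( sin θ sin δ cos φ₁ , cos δ − sin φ₁ sin φ₂ ) = atan2(-0.424541, 0.173671) = -1.182488 rad = -67.752°.
λ₂ = λ₁ + Δλ = -79.067°.
The forward bearing on arrival equals the back-azimuth from the destination plus 180°.
Back-azimuth from P₂ (41.1°, -79.1°) to P₁ (52.5°, -11.3°), with Δλ' = λ₁ − λ₂ = 67.8°: atan2( sin Δλ' cos φ₁ , cos φ₂ sin φ₁ − sin φ₂ cos φ₁ cos Δλ' ) = 51.6°.
Final bearing = (51.6° + 180°) mod 360° = 231.6°.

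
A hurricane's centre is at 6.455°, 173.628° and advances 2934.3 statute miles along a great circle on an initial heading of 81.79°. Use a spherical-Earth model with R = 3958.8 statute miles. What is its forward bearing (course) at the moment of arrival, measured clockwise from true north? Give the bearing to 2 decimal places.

final bearing 88.32°

Angular distance δ = d/R = 2934.3 / 3958.8 = 0.741209 rad.
Start latitude φ₁ = 0.112661 rad; initial bearing θ = 1.427505 rad.
Applying the spherical law of cosines for sides, sin φ₂ = sin φ₁ cos δ + cos φ₁ sin δ cos θ = 0.178735, so φ₂ = 10.296°.
Then Δλ = atan2(0.664024, 0.717559) = 0.746669 rad, from sin θ sin δ cos φ₁ over cos δ − sin φ₁ sin φ₂.
λ₂ = 173.628° + 42.781° = 216.409°, normalized to (−180°, 180°] → -143.591°.
The forward bearing on arrival equals the back-azimuth from the destination plus 180°.
Back-azimuth from P₂ (10.30°, -143.59°) to P₁ (6.46°, 173.63°), with Δλ' = λ₁ − λ₂ = 317.22°: atan2( sin Δλ' cos φ₁ , cos φ₂ sin φ₁ − sin φ₂ cos φ₁ cos Δλ' ) = 268.32°.
Final bearing = (268.32° + 180°) mod 360° = 88.32°.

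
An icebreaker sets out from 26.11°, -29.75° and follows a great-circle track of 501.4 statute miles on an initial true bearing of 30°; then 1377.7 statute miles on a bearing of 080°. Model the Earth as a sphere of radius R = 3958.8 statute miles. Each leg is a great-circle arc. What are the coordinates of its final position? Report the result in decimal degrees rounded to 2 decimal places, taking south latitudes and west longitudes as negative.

Apply the spherical direct solution leg by leg, carrying full precision between legs.
Leg 1: from (26.11°, -29.75°), δ = 501.4/3958.8 = 0.126655 rad, θ = 30° → φ = 32.33°, λ = -25.46°.
Leg 2: from (32.33°, -25.46°), δ = 1377.7/3958.8 = 0.348009 rad, θ = 80° → φ = 33.56°, λ = -1.70°.

latitude 33.56°, longitude -1.70°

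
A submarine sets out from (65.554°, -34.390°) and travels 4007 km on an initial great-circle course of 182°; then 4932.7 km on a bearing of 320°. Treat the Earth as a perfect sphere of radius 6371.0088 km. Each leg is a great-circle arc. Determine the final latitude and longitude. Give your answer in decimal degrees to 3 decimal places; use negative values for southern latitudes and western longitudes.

latitude 54.924°, longitude -87.192°

Apply the spherical direct solution leg by leg, carrying full precision between legs.
Leg 1: from (65.554°, -34.390°), δ = 4007/6371.0088 = 0.628943 rad, θ = 182° → φ = 29.528°, λ = -35.742°.
Leg 2: from (29.528°, -35.742°), δ = 4932.7/6371.0088 = 0.774242 rad, θ = 320° → φ = 54.924°, λ = -87.192°.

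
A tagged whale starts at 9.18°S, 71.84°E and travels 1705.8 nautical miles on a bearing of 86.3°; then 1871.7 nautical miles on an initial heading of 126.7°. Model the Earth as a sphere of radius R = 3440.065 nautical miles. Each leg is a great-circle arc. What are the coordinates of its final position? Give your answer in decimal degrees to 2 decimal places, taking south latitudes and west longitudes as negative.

Apply the spherical direct solution leg by leg, carrying full precision between legs.
Leg 1: from (-9.18°, 71.84°), δ = 1705.8/3440.065 = 0.495863 rad, θ = 86.3° → φ = -6.32°, λ = 100.38°.
Leg 2: from (-6.32°, 100.38°), δ = 1871.7/3440.065 = 0.544089 rad, θ = 126.7° → φ = -23.68°, λ = 127.32°.

latitude -23.68°, longitude 127.32°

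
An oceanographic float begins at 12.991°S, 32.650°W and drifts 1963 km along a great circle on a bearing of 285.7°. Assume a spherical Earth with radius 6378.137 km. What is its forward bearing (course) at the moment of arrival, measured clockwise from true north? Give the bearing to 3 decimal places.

final bearing 288.802°

δ = 1963/6378.137 = 0.307770 rad (17.6339°).
With φ₁ = -12.991° = -0.226736 rad and θ = 285.7° = 4.986406 rad:
sin φ₂ = sin φ₁ cos δ + cos φ₁ sin δ cos θ = (-0.224798)(0.953011) + (0.974405)(0.302934)(0.270600) = -0.134359
φ₂ = asin(-0.134359) = -0.134767 rad = -7.722°.
Then Δλ = atan2(-0.284168, 0.922808) = -0.298724 rad, from sin θ sin δ cos φ₁ over cos δ − sin φ₁ sin φ₂.
λ₂ = -32.650° + -17.116° = -49.766°.
The forward bearing on arrival equals the back-azimuth from the destination plus 180°.
Back-azimuth from P₂ (-7.722°, -49.766°) to P₁ (-12.991°, -32.650°), with Δλ' = λ₁ − λ₂ = 17.116°: atan2( sin Δλ' cos φ₁ , cos φ₂ sin φ₁ − sin φ₂ cos φ₁ cos Δλ' ) = 108.802°.
Final bearing = (108.802° + 180°) mod 360° = 288.802°.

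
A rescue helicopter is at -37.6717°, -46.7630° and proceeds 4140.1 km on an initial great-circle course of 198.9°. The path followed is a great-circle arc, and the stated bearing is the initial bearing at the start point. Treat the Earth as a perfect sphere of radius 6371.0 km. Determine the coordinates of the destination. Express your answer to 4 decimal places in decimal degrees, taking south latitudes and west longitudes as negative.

Central angle δ = d/R = 0.649835 rad.
Converting: φ₁ = -0.657495 rad, θ = 3.471460 rad.
sin φ₂ = sin φ₁ cos δ + cos φ₁ sin δ cos θ = (-0.611136)(0.796184) + (0.791525)(0.605055)(-0.946085) = -0.939673
φ₂ = asin(-0.939673) = -1.221672 rad = -69.9966°.
Δλ = atan2( sin θ sin δ cos φ₁ , cos δ − sin φ₁ sin φ₂ ) = atan2(-0.155129, 0.221916) = -0.610086 rad = -34.9553°.
λ₂ = λ₁ + Δλ = -81.7183°.

latitude -69.9966°, longitude -81.7183°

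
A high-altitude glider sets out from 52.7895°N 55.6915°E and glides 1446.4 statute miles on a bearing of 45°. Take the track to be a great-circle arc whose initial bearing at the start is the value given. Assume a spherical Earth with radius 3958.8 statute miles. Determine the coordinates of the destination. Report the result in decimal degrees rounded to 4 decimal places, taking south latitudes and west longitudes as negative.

latitude 63.7191°, longitude 90.4829°

Angular distance δ = d/R = 1446.4 / 3958.8 = 0.365363 rad.
Converting: φ₁ = 0.921351 rad, θ = 0.785398 rad.
Destination latitude: φ₂ = arcsin( sin φ₁ cos δ + cos φ₁ sin δ cos θ ) = arcsin(0.896634) = 63.7191°.
Δλ = atan2( sin θ sin δ cos φ₁ , cos δ − sin φ₁ sin φ₂ ) = atan2(0.152784, 0.219897) = 0.607224 rad = 34.7914°.
λ₂ = λ₁ + Δλ = 90.4829°.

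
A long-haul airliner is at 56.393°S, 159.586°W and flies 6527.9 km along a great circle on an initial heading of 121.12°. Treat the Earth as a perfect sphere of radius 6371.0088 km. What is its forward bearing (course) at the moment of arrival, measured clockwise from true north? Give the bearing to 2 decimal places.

final bearing 40.08°

Angular distance δ = d/R = 6527.9 / 6371.0088 = 1.024626 rad.
Start latitude φ₁ = -0.984244 rad; initial bearing θ = 2.113943 rad.
Destination latitude: φ₂ = arcsin( sin φ₁ cos δ + cos φ₁ sin δ cos θ ) = arcsin(-0.677046) = -42.613°.
Δλ = atan2( sin θ sin δ cos φ₁ , cos δ − sin φ₁ sin φ₂ ) = atan2(0.404904, -0.044462) = 1.680166 rad = 96.266°.
Hence λ₂ = -159.586° + 96.266° = -63.320°.
The forward bearing on arrival equals the back-azimuth from the destination plus 180°.
Back-azimuth from P₂ (-42.61°, -63.32°) to P₁ (-56.39°, -159.59°), with Δλ' = λ₁ − λ₂ = -96.27°: atan2( sin Δλ' cos φ₁ , cos φ₂ sin φ₁ − sin φ₂ cos φ₁ cos Δλ' ) = 220.08°.
Final bearing = (220.08° + 180°) mod 360° = 40.08°.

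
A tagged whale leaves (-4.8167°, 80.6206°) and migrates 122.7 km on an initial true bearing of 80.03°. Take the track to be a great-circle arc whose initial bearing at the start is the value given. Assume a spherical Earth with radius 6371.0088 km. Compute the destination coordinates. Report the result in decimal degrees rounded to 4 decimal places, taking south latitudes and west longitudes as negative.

Angular distance δ = d/R = 122.7 / 6371.0088 = 0.019259 rad.
Start latitude φ₁ = -0.084067 rad; initial bearing θ = 1.396787 rad.
Destination latitude: φ₂ = arcsin( sin φ₁ cos δ + cos φ₁ sin δ cos θ ) = arcsin(-0.080630) = -4.6248°.
For the longitude increment, Δλ = atan2( sin θ sin δ cos φ₁, cos δ − sin φ₁ sin φ₂ ) = atan2(0.018900, 0.993044) = 1.0904°.
λ₂ = 80.6206° + 1.0904° = 81.7110°.

latitude -4.6248°, longitude 81.7110°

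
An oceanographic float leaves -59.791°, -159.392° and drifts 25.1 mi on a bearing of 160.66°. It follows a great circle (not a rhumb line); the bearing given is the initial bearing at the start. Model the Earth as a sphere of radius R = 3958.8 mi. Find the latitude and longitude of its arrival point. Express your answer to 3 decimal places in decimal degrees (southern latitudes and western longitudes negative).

The arc subtends δ = 25.1/3958.8 = 0.006340 rad at the centre.
Converting: φ₁ = -1.043550 rad, θ = 2.804046 rad.
Destination latitude: φ₂ = arcsin( sin φ₁ cos δ + cos φ₁ sin δ cos θ ) = arcsin(-0.867189) = -60.134°.
Δλ = atan2( sin θ sin δ cos φ₁ , cos δ − sin φ₁ sin φ₂ ) = atan2(0.001056, 0.250559) = 0.004216 rad = 0.242°.
Hence λ₂ = -159.392° + 0.242° = -159.150°.

latitude -60.134°, longitude -159.150°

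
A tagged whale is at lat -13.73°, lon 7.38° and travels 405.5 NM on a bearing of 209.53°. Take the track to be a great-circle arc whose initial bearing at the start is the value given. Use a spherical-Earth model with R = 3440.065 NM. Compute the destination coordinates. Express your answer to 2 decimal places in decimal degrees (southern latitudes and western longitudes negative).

Angular distance δ = d/R = 405.5 / 3440.065 = 0.117876 rad.
With φ₁ = -13.73° = -0.239634 rad and θ = 209.53° = 3.656988 rad:
Destination latitude: φ₂ = arcsin( sin φ₁ cos δ + cos φ₁ sin δ cos θ ) = arcsin(-0.335102) = -19.58°.
For the longitude increment, Δλ = atan2( sin θ sin δ cos φ₁, cos δ − sin φ₁ sin φ₂ ) = atan2(-0.056308, 0.913525) = -3.53°.
λ₂ = λ₁ + Δλ = 3.85°.

latitude -19.58°, longitude 3.85°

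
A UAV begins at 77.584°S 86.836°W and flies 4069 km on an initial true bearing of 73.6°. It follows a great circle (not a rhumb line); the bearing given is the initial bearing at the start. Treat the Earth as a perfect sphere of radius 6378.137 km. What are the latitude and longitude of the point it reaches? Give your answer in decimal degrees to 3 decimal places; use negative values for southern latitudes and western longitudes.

latitude -48.449°, longitude -27.366°

The arc subtends δ = 4069/6378.137 = 0.637961 rad at the centre.
Converting: φ₁ = -1.354096 rad, θ = 1.284562 rad.
Applying the spherical law of cosines for sides, sin φ₂ = sin φ₁ cos δ + cos φ₁ sin δ cos θ = -0.748371, so φ₂ = -48.449°.
For the longitude increment, Δλ = atan2( sin θ sin δ cos φ₁, cos δ − sin φ₁ sin φ₂ ) = atan2(0.122840, 0.072444) = 59.470°.
λ₂ = -86.836° + 59.470° = -27.366°.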